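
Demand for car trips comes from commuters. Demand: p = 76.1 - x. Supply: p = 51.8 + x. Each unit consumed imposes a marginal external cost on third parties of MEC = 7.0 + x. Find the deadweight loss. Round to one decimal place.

Market equilibrium (private): 51.8 + x = 76.1 - x → x_m = 12.1500.
Social marginal benefit = demand − MEC = 69.1 - 2.0x.
Set SMB = MC: 69.1 - 2.0x = 51.8 + x → x* = 5.7667.
Height of the DWL triangle at x_m is MC(x_m) − SMB(x_m) = MEC(x_m) = 19.1500.
DWL = ½ × 6.3833 × 19.1500 = 61.1201.

DWL = 61.1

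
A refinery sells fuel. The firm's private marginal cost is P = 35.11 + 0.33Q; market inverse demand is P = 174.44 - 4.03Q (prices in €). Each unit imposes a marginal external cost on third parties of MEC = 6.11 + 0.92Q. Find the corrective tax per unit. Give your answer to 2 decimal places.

tax = €29.32 per unit

Social marginal cost = private MC + MEC = 41.22 + 1.25Q.
Set SMC = demand: 41.22 + 1.25Q = 174.44 - 4.03Q → Q* = 25.2311.
The Pigouvian tax equals MEC at Q*: 6.11 + 0.92×25.2311 = 29.3226.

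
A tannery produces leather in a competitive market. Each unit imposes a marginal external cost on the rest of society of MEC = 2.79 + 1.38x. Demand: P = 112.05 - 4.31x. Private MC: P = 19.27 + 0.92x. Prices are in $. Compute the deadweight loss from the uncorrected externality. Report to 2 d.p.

Market equilibrium (private): 19.27 + 0.92x = 112.05 - 4.31x → x_m = 17.7400.
Social marginal cost = private MC + MEC = 22.06 + 2.30x.
Set SMC = demand: 22.06 + 2.30x = 112.05 - 4.31x → x* = 13.6142.
Height of the DWL triangle at x_m is SMC(x_m) − demand(x_m) = MEC(x_m) = 27.2711.
DWL = ½ × 4.1258 × 27.2711 = 56.2576.

DWL = $56.26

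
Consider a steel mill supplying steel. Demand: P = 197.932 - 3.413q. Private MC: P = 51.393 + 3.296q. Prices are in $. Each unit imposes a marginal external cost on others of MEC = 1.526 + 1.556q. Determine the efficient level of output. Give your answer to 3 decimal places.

q* = 17.545

Social marginal cost = private MC + MEC = 52.919 + 4.852q.
Set SMC = demand: 52.919 + 4.852q = 197.932 - 3.413q → q* = 17.5454.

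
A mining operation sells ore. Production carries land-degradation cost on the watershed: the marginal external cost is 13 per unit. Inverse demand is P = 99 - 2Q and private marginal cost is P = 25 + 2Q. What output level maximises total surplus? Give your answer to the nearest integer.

Q* = 15

Social marginal cost = private MC + MEC = 38 + 2Q.
Set SMC = demand: 38 + 2Q = 99 - 2Q → Q* = 15.2500.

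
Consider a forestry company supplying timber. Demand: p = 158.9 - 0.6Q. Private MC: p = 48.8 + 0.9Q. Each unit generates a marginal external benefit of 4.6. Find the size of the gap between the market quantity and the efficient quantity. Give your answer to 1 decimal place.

3.1 units

Market equilibrium (private): 48.8 + 0.9Q = 158.9 - 0.6Q → Q_m = 73.4000.
Social marginal cost = private MC − MEB = 44.2 + 0.9Q.
Set SMC = demand: 44.2 + 0.9Q = 158.9 - 0.6Q → Q* = 76.4667.
Gap = |73.4000 − 76.4667| = 3.0667.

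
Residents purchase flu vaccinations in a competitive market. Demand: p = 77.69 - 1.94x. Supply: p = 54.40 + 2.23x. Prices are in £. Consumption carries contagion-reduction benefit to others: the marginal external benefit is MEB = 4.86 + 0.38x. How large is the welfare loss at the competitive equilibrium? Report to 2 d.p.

DWL = £6.43

Market equilibrium (private): 54.40 + 2.23x = 77.69 - 1.94x → x_m = 5.5851.
Social marginal benefit = demand + MEB = 82.55 - 1.56x.
Set SMB = MC: 82.55 - 1.56x = 54.40 + 2.23x → x* = 7.4274.
Height of the DWL triangle at x_m is SMB(x_m) − MC(x_m) = MEB(x_m) = 6.9824.
DWL = ½ × 1.8423 × 6.9824 = 6.4318.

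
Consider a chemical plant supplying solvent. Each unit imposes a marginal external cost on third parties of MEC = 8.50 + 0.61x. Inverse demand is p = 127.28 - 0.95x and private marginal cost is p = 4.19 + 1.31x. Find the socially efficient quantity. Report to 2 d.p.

Social marginal cost = private MC + MEC = 12.69 + 1.92x.
Set SMC = demand: 12.69 + 1.92x = 127.28 - 0.95x → x* = 39.9268.

x* = 39.93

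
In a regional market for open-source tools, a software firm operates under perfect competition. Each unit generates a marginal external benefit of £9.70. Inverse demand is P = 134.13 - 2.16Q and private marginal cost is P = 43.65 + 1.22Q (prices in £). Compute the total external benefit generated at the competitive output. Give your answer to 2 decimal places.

Market equilibrium (private): 43.65 + 1.22Q = 134.13 - 2.16Q → Q_m = 26.7692.
Total external benefit = MEB × Q_m = 9.70 × 26.7692 = 259.6612.

£259.66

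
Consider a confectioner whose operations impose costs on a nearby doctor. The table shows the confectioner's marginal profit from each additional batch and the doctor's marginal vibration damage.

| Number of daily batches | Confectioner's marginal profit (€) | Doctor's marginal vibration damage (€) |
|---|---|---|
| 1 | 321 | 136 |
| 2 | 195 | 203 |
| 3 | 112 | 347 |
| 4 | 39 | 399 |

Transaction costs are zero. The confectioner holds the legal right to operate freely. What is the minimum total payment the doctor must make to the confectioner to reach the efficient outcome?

Left alone the confectioner would choose level 4 (marginal profit stays positive).
Efficient level: k* = 1 (marginal profit ≥ marginal vibration damage through 1).
The doctor must at least cover the confectioner's forgone profit from cutting 4→1: 195 + 112 + 39 = 346.

€346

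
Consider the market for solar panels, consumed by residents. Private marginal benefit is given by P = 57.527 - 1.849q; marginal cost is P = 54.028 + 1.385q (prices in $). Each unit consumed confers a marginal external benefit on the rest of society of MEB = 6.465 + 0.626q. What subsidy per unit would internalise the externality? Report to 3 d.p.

subsidy = $8.857 per unit

Social marginal benefit = demand + MEB = 63.992 - 1.223q.
Set SMB = MC: 63.992 - 1.223q = 54.028 + 1.385q → q* = 3.8206.
The Pigouvian subsidy equals MEB at q*: 6.465 + 0.626×3.8206 = 8.8567.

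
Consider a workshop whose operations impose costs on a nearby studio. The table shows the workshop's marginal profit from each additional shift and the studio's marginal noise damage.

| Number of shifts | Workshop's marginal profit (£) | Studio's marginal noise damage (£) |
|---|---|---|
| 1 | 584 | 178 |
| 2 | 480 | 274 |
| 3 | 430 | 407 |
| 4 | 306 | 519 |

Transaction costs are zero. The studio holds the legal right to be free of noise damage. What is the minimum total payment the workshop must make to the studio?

Efficient level: marginal profit ≥ marginal noise damage through level 3, so k* = 3.
With the studio holding the right, the workshop must at least compensate total damage at k*: 178 + 274 + 407 = 859.

£859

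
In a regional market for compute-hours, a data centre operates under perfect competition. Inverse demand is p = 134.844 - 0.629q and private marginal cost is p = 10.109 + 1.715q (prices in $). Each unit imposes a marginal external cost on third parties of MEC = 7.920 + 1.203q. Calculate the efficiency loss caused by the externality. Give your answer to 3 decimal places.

DWL = $729.483

Market equilibrium (private): 10.109 + 1.715q = 134.844 - 0.629q → q_m = 53.2146.
Social marginal cost = private MC + MEC = 18.029 + 2.918q.
Set SMC = demand: 18.029 + 2.918q = 134.844 - 0.629q → q* = 32.9335.
The loss is the area between SMC and demand from q* to q_m; with linear curves that's a triangle of height MEC(q_m).
DWL = ½ × 20.2811 × 71.9372 = 729.4828.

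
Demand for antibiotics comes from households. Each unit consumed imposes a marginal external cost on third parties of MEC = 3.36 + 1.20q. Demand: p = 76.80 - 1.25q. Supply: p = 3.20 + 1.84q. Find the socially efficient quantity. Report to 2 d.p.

Social marginal benefit = demand − MEC = 73.44 - 2.45q.
Set SMB = MC: 73.44 - 2.45q = 3.20 + 1.84q → q* = 16.3730.

q* = 16.37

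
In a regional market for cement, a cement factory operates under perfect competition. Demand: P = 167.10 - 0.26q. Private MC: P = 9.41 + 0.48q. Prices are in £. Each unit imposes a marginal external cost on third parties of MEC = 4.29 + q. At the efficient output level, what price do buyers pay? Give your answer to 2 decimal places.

P = £144.18

Social marginal cost = private MC + MEC = 13.70 + 1.48q.
Set SMC = demand: 13.70 + 1.48q = 167.10 - 0.26q → q* = 88.1609.
Consumer price on the demand curve at q*: 167.10 − 0.26×88.1609 = 144.1782.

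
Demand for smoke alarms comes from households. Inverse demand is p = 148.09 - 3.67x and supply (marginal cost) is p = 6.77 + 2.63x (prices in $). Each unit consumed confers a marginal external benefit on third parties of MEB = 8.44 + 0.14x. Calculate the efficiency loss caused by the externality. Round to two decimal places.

Market equilibrium (private): 6.77 + 2.63x = 148.09 - 3.67x → x_m = 22.4317.
Social marginal benefit = demand + MEB = 156.53 - 3.53x.
Set SMB = MC: 156.53 - 3.53x = 6.77 + 2.63x → x* = 24.3117.
The loss is the area between SMB and MC from x* to x_m; with linear curves that's a triangle of height MEB(x_m).
DWL = ½ × 1.8800 × 11.5804 = 10.8856.

DWL = $10.89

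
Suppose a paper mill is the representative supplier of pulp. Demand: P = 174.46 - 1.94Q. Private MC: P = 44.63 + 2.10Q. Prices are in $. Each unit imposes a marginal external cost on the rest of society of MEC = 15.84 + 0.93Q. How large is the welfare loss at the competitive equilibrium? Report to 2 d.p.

DWL = $210.35

Market equilibrium (private): 44.63 + 2.10Q = 174.46 - 1.94Q → Q_m = 32.1361.
Social marginal cost = private MC + MEC = 60.47 + 3.03Q.
Set SMC = demand: 60.47 + 3.03Q = 174.46 - 1.94Q → Q* = 22.9356.
The welfare-loss triangle has base |Q_m − Q*| and height MEC(Q_m) (the vertical gap between SMC and demand is zero at Q* and MEC at Q_m).
DWL = ½ × 9.2005 × 45.7266 = 210.3538.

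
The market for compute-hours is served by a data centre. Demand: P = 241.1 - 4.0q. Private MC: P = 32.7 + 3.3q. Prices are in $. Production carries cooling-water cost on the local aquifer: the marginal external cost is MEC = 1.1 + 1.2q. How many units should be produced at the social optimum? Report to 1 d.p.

q* = 24.4

Social marginal cost = private MC + MEC = 33.8 + 4.5q.
Set SMC = demand: 33.8 + 4.5q = 241.1 - 4.0q → q* = 24.3882.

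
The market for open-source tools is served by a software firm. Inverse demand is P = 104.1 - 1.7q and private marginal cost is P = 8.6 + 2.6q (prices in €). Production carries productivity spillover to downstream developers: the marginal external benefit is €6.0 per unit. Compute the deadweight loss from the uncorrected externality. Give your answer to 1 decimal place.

DWL = €4.2

Market equilibrium (private): 8.6 + 2.6q = 104.1 - 1.7q → q_m = 22.2093.
Social marginal cost = private MC − MEB = 2.6 + 2.6q.
Set SMC = demand: 2.6 + 2.6q = 104.1 - 1.7q → q* = 23.6047.
Height of the DWL triangle at q_m is demand(q_m) − SMC(q_m) = MEB(q_m) = 6.0000.
DWL = ½ × 1.3954 × 6.0000 = 4.1862.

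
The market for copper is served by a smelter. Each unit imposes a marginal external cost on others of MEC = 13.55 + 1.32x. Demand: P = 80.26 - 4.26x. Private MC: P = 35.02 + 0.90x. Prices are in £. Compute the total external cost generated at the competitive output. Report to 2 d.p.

£169.53

Market equilibrium (private): 35.02 + 0.90x = 80.26 - 4.26x → x_m = 8.7674.
Total external cost = ∫₀^{x_m} (13.55 + 1.32x) dx = 13.55×8.7674 + ½×1.32×8.7674² = 169.5307.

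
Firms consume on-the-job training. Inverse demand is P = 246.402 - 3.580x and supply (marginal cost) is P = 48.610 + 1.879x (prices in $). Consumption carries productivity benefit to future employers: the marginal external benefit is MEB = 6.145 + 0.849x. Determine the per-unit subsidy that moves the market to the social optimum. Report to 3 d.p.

subsidy = $43.703 per unit

Social marginal benefit = demand + MEB = 252.547 - 2.731x.
Set SMB = MC: 252.547 - 2.731x = 48.610 + 1.879x → x* = 44.2380.
The Pigouvian subsidy equals MEB at x*: 6.145 + 0.849×44.2380 = 43.7031.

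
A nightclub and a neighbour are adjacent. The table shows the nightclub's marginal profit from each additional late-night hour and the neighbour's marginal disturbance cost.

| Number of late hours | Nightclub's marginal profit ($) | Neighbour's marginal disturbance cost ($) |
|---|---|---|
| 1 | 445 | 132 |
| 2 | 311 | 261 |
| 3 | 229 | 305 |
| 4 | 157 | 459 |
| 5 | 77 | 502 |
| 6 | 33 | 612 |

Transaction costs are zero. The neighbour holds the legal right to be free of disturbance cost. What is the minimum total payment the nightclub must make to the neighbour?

Efficient level: marginal profit ≥ marginal disturbance cost through level 2, so k* = 2.
With the neighbour holding the right, the nightclub must at least compensate total damage at k*: 132 + 261 = 393.

$393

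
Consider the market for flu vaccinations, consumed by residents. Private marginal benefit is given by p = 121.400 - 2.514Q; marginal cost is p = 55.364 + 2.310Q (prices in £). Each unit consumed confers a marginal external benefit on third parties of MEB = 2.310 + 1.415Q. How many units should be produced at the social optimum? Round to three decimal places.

Q* = 20.049

Social marginal benefit = demand + MEB = 123.710 - 1.099Q.
Set SMB = MC: 123.710 - 1.099Q = 55.364 + 2.310Q → Q* = 20.0487.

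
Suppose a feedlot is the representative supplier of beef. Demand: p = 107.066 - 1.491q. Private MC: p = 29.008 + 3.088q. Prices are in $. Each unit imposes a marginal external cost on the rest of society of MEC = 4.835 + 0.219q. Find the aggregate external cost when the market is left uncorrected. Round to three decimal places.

$114.243

Market equilibrium (private): 29.008 + 3.088q = 107.066 - 1.491q → q_m = 17.0470.
Total external cost = ∫₀^{q_m} (4.835 + 0.219q) dq = 4.835×17.0470 + ½×0.219×17.0470² = 114.2430.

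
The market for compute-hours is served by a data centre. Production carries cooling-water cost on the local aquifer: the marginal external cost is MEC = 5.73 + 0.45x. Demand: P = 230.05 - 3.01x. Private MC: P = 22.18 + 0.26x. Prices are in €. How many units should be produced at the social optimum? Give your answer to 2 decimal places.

x* = 54.34

Social marginal cost = private MC + MEC = 27.91 + 0.71x.
Set SMC = demand: 27.91 + 0.71x = 230.05 - 3.01x → x* = 54.3387.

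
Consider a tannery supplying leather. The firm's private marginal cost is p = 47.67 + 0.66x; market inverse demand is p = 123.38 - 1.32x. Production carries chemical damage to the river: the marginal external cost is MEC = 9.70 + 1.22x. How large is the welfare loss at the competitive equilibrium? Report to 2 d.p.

Market equilibrium (private): 47.67 + 0.66x = 123.38 - 1.32x → x_m = 38.2374.
Social marginal cost = private MC + MEC = 57.37 + 1.88x.
Set SMC = demand: 57.37 + 1.88x = 123.38 - 1.32x → x* = 20.6281.
Between x* and x_m the wedge SMC − demand runs linearly from 0 to MEC(x_m), so the loss is a triangle.
DWL = ½ × 17.6093 × 56.3496 = 496.1385.

DWL = 496.14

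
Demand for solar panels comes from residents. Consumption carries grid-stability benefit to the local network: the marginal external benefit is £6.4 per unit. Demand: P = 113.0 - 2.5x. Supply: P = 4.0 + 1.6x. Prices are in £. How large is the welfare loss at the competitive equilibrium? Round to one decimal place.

Market equilibrium (private): 4.0 + 1.6x = 113.0 - 2.5x → x_m = 26.5854.
Social marginal benefit = demand + MEB = 119.4 - 2.5x.
Set SMB = MC: 119.4 - 2.5x = 4.0 + 1.6x → x* = 28.1463.
Height of the DWL triangle at x_m is SMB(x_m) − MC(x_m) = MEB(x_m) = 6.4000.
DWL = ½ × 1.5609 × 6.4000 = 4.9949.

DWL = £5.0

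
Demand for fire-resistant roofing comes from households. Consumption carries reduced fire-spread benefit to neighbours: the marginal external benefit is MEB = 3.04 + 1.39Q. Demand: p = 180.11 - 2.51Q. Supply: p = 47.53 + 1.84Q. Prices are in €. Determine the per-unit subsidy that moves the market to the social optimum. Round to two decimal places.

Social marginal benefit = demand + MEB = 183.15 - 1.12Q.
Set SMB = MC: 183.15 - 1.12Q = 47.53 + 1.84Q → Q* = 45.8176.
The Pigouvian subsidy equals MEB at Q*: 3.04 + 1.39×45.8176 = 66.7265.

subsidy = €66.73 per unit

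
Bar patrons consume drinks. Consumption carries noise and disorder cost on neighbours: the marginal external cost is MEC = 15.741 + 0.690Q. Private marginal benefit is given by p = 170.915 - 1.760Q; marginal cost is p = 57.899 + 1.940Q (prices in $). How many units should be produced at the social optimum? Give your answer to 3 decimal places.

Social marginal benefit = demand − MEC = 155.174 - 2.450Q.
Set SMB = MC: 155.174 - 2.450Q = 57.899 + 1.940Q → Q* = 22.1583.

Q* = 22.158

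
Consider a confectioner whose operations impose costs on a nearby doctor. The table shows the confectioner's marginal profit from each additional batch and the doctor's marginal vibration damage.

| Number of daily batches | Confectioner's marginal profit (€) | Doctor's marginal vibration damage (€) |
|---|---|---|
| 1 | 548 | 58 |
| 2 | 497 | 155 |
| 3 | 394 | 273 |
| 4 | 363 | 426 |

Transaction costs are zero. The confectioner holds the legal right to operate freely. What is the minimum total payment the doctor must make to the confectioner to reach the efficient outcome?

€363

Left alone the confectioner would choose level 4 (marginal profit stays positive).
Efficient level: k* = 3 (marginal profit ≥ marginal vibration damage through 3).
The doctor must at least cover the confectioner's forgone profit from cutting 4→3: 363 = 363.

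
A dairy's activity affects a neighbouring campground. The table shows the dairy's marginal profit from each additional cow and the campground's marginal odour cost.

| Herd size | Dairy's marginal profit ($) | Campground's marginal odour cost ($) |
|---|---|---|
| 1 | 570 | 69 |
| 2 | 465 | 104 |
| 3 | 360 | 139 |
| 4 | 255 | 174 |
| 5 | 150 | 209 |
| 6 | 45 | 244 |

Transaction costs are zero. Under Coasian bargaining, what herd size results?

4

Bargaining reaches the level where marginal profit last exceeds marginal odour cost.
That holds through level 4 (255 ≥ 174) but not at 5 (150 < 209).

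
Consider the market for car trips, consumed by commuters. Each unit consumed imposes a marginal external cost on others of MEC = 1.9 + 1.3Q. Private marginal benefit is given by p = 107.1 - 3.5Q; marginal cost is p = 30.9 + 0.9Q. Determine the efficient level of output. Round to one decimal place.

Q* = 13.0

Social marginal benefit = demand − MEC = 105.2 - 4.8Q.
Set SMB = MC: 105.2 - 4.8Q = 30.9 + 0.9Q → Q* = 13.0351.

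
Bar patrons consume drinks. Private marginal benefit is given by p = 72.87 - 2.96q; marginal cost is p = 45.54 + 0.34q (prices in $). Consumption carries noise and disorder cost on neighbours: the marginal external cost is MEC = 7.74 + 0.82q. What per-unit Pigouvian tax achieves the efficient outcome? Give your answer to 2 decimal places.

tax = $11.64 per unit

Social marginal benefit = demand − MEC = 65.13 - 3.78q.
Set SMB = MC: 65.13 - 3.78q = 45.54 + 0.34q → q* = 4.7549.
The Pigouvian tax equals MEC at q*: 7.74 + 0.82×4.7549 = 11.6390.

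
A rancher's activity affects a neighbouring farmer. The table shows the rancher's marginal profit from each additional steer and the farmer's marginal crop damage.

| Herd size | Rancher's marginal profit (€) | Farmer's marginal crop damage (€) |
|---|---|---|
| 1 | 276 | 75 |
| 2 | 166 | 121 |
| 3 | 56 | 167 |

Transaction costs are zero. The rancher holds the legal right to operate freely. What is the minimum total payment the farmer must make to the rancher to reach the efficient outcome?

Left alone the rancher would choose level 3 (marginal profit stays positive).
Efficient level: k* = 2 (marginal profit ≥ marginal crop damage through 2).
The farmer must at least cover the rancher's forgone profit from cutting 3→2: 56 = 56.

€56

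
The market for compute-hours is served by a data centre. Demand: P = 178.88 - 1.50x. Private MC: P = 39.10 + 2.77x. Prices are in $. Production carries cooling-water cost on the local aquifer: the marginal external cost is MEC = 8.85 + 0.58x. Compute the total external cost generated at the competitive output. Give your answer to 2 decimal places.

Market equilibrium (private): 39.10 + 2.77x = 178.88 - 1.50x → x_m = 32.7354.
Total external cost = ∫₀^{x_m} (8.85 + 0.58x) dx = 8.85×32.7354 + ½×0.58×32.7354² = 600.4741.

$600.47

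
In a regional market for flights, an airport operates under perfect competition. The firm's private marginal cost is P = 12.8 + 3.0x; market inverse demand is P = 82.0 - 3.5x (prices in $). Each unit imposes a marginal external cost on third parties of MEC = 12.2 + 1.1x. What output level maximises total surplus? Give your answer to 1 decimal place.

x* = 7.5

Social marginal cost = private MC + MEC = 25.0 + 4.1x.
Set SMC = demand: 25.0 + 4.1x = 82.0 - 3.5x → x* = 7.5000.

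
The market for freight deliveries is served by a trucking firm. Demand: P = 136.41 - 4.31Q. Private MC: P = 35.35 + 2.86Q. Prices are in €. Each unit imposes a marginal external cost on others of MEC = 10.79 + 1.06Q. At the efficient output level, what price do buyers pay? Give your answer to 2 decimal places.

Social marginal cost = private MC + MEC = 46.14 + 3.92Q.
Set SMC = demand: 46.14 + 3.92Q = 136.41 - 4.31Q → Q* = 10.9684.
Consumer price on the demand curve at Q*: 136.41 − 4.31×10.9684 = 89.1362.

P = €89.14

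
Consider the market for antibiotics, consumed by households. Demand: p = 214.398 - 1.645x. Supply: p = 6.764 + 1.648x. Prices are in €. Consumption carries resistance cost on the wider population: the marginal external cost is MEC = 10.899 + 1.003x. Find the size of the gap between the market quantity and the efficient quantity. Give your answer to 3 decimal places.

17.258 units

Market equilibrium (private): 6.764 + 1.648x = 214.398 - 1.645x → x_m = 63.0531.
Social marginal benefit = demand − MEC = 203.499 - 2.648x.
Set SMB = MC: 203.499 - 2.648x = 6.764 + 1.648x → x* = 45.7949.
Gap = |63.0531 − 45.7949| = 17.2582.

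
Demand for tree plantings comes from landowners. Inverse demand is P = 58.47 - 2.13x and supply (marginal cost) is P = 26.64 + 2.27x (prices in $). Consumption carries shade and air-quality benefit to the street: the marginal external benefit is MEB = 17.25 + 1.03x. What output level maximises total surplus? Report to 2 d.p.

x* = 14.56

Social marginal benefit = demand + MEB = 75.72 - 1.10x.
Set SMB = MC: 75.72 - 1.10x = 26.64 + 2.27x → x* = 14.5638.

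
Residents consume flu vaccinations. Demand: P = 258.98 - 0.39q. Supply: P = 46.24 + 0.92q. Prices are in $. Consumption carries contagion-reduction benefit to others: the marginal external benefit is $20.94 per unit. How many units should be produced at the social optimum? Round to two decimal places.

q* = 178.38

Social marginal benefit = demand + MEB = 279.92 - 0.39q.
Set SMB = MC: 279.92 - 0.39q = 46.24 + 0.92q → q* = 178.3817.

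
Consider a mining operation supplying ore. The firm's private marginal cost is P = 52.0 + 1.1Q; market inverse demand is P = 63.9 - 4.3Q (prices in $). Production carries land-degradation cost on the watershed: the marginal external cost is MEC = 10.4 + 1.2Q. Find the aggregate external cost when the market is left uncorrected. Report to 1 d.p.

Market equilibrium (private): 52.0 + 1.1Q = 63.9 - 4.3Q → Q_m = 2.2037.
Total external cost = ∫₀^{Q_m} (10.4 + 1.2Q) dQ = 10.4×2.2037 + ½×1.2×2.2037² = 25.8323.

$25.8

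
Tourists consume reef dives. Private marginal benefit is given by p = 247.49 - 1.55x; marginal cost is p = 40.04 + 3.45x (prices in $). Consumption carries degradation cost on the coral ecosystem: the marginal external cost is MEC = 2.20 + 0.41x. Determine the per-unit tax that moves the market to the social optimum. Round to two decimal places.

tax = $17.75 per unit

Social marginal benefit = demand − MEC = 245.29 - 1.96x.
Set SMB = MC: 245.29 - 1.96x = 40.04 + 3.45x → x* = 37.9390.
The Pigouvian tax equals MEC at x*: 2.20 + 0.41×37.9390 = 17.7550.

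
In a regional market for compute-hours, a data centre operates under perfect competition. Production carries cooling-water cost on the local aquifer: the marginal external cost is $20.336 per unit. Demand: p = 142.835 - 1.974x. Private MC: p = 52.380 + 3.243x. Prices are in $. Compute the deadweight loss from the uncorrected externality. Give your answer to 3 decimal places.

Market equilibrium (private): 52.380 + 3.243x = 142.835 - 1.974x → x_m = 17.3385.
Social marginal cost = private MC + MEC = 72.716 + 3.243x.
Set SMC = demand: 72.716 + 3.243x = 142.835 - 1.974x → x* = 13.4405.
Height of the DWL triangle at x_m is SMC(x_m) − demand(x_m) = MEC(x_m) = 20.3360.
DWL = ½ × 3.8980 × 20.3360 = 39.6349.

DWL = $39.635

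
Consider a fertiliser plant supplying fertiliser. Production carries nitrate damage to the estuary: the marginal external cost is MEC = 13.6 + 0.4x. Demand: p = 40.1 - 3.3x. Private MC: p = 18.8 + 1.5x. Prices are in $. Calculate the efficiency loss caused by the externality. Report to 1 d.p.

Market equilibrium (private): 18.8 + 1.5x = 40.1 - 3.3x → x_m = 4.4375.
Social marginal cost = private MC + MEC = 32.4 + 1.9x.
Set SMC = demand: 32.4 + 1.9x = 40.1 - 3.3x → x* = 1.4808.
Height of the DWL triangle at x_m is SMC(x_m) − demand(x_m) = MEC(x_m) = 15.3750.
DWL = ½ × 2.9567 × 15.3750 = 22.7296.

DWL = $22.7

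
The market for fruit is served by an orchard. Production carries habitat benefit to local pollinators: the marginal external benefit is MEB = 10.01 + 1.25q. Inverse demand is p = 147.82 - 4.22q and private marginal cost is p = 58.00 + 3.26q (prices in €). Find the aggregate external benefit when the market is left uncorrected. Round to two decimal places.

Market equilibrium (private): 58.00 + 3.26q = 147.82 - 4.22q → q_m = 12.0080.
Total external benefit = ∫₀^{q_m} (10.01 + 1.25q) dq = 10.01×12.0080 + ½×1.25×12.0080² = 210.3201.

€210.32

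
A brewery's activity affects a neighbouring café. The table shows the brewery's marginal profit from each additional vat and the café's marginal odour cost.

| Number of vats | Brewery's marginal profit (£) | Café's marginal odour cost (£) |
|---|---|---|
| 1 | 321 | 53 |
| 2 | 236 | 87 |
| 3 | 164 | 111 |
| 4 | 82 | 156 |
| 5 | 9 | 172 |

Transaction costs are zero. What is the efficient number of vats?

3

Bargaining reaches the level where marginal profit last exceeds marginal odour cost.
That holds through level 3 (164 ≥ 111) but not at 4 (82 < 156).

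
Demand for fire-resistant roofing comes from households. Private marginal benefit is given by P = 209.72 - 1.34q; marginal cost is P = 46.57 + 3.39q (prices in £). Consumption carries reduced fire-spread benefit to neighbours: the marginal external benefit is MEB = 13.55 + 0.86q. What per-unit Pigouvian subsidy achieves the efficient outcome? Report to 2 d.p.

Social marginal benefit = demand + MEB = 223.27 - 0.48q.
Set SMB = MC: 223.27 - 0.48q = 46.57 + 3.39q → q* = 45.6589.
The Pigouvian subsidy equals MEB at q*: 13.55 + 0.86×45.6589 = 52.8167.

subsidy = £52.82 per unit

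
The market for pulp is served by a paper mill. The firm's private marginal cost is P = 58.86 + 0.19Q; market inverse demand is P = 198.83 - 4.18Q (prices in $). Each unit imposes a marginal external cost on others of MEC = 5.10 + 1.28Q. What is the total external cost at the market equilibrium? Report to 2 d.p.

$819.93

Market equilibrium (private): 58.86 + 0.19Q = 198.83 - 4.18Q → Q_m = 32.0297.
Total external cost = ∫₀^{Q_m} (5.10 + 1.28Q) dQ = 5.10×32.0297 + ½×1.28×32.0297² = 819.9285.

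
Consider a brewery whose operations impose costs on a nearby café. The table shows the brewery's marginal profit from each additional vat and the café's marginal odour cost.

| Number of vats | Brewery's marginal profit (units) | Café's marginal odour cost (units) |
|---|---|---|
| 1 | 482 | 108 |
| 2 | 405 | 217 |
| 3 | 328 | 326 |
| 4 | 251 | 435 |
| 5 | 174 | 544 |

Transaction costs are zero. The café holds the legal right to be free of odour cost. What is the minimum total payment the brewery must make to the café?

Efficient level: marginal profit ≥ marginal odour cost through level 3, so k* = 3.
With the café holding the right, the brewery must at least compensate total damage at k*: 108 + 217 + 326 = 651.

651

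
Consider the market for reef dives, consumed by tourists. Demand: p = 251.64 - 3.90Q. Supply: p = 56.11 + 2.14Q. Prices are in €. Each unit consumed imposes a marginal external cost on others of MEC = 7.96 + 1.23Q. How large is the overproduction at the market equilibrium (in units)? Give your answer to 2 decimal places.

Market equilibrium (private): 56.11 + 2.14Q = 251.64 - 3.90Q → Q_m = 32.3725.
Social marginal benefit = demand − MEC = 243.68 - 5.13Q.
Set SMB = MC: 243.68 - 5.13Q = 56.11 + 2.14Q → Q* = 25.8006.
Gap = |32.3725 − 25.8006| = 6.5719.

6.57 units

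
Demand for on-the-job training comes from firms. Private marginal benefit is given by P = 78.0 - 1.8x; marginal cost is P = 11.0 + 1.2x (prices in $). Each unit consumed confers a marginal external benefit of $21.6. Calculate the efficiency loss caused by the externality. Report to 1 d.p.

DWL = $77.8

Market equilibrium (private): 11.0 + 1.2x = 78.0 - 1.8x → x_m = 22.3333.
Social marginal benefit = demand + MEB = 99.6 - 1.8x.
Set SMB = MC: 99.6 - 1.8x = 11.0 + 1.2x → x* = 29.5333.
Between x* and x_m the wedge SMB − MC runs linearly from 0 to MEB(x_m), so the loss is a triangle.
DWL = ½ × 7.2000 × 21.6000 = 77.7600.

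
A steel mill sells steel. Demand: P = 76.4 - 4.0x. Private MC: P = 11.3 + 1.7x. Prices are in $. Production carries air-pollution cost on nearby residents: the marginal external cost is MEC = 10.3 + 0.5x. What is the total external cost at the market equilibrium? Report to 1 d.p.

Market equilibrium (private): 11.3 + 1.7x = 76.4 - 4.0x → x_m = 11.4211.
Total external cost = ∫₀^{x_m} (10.3 + 0.5x) dx = 10.3×11.4211 + ½×0.5×11.4211² = 150.2477.

$150.2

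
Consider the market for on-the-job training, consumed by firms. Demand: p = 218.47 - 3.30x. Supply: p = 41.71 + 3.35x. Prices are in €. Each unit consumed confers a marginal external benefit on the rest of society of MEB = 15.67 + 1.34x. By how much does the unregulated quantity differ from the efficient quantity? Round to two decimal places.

9.66 units

Market equilibrium (private): 41.71 + 3.35x = 218.47 - 3.30x → x_m = 26.5805.
Social marginal benefit = demand + MEB = 234.14 - 1.96x.
Set SMB = MC: 234.14 - 1.96x = 41.71 + 3.35x → x* = 36.2392.
Gap = |26.5805 − 36.2392| = 9.6587.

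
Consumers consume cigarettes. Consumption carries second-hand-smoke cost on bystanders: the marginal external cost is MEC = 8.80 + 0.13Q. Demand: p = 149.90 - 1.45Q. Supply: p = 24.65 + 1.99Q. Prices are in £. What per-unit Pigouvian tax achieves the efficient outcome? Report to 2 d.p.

tax = £13.04 per unit

Social marginal benefit = demand − MEC = 141.10 - 1.58Q.
Set SMB = MC: 141.10 - 1.58Q = 24.65 + 1.99Q → Q* = 32.6190.
The Pigouvian tax equals MEC at Q*: 8.80 + 0.13×32.6190 = 13.0405.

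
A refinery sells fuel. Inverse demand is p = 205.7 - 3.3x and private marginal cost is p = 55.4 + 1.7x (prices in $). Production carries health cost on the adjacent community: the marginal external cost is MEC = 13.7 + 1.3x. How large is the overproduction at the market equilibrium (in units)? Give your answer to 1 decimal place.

8.4 units

Market equilibrium (private): 55.4 + 1.7x = 205.7 - 3.3x → x_m = 30.0600.
Social marginal cost = private MC + MEC = 69.1 + 3.0x.
Set SMC = demand: 69.1 + 3.0x = 205.7 - 3.3x → x* = 21.6825.
Gap = |30.0600 − 21.6825| = 8.3775.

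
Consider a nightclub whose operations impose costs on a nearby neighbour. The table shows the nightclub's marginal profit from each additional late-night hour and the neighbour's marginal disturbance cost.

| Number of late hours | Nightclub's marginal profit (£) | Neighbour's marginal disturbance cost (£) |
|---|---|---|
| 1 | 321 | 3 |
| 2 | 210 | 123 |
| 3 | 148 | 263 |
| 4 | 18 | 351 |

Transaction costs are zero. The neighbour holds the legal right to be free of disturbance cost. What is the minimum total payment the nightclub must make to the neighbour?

Efficient level: marginal profit ≥ marginal disturbance cost through level 2, so k* = 2.
With the neighbour holding the right, the nightclub must at least compensate total damage at k*: 3 + 123 = 126.

£126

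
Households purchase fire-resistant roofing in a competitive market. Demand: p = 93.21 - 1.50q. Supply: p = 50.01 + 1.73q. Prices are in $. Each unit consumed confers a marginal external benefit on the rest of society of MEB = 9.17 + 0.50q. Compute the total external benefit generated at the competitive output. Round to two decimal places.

$167.37

Market equilibrium (private): 50.01 + 1.73q = 93.21 - 1.50q → q_m = 13.3746.
Total external benefit = ∫₀^{q_m} (9.17 + 0.50q) dq = 9.17×13.3746 + ½×0.50×13.3746² = 167.3651.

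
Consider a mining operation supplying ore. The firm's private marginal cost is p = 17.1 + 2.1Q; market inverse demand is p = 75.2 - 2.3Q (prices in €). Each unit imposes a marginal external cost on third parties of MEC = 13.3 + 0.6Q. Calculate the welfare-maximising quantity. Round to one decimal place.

Q* = 9.0

Social marginal cost = private MC + MEC = 30.4 + 2.7Q.
Set SMC = demand: 30.4 + 2.7Q = 75.2 - 2.3Q → Q* = 8.9600.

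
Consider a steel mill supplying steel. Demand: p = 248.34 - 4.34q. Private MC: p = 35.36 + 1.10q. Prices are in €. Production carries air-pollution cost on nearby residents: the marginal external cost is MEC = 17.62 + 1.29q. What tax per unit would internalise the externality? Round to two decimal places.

tax = €55.07 per unit

Social marginal cost = private MC + MEC = 52.98 + 2.39q.
Set SMC = demand: 52.98 + 2.39q = 248.34 - 4.34q → q* = 29.0282.
The Pigouvian tax equals MEC at q*: 17.62 + 1.29×29.0282 = 55.0664.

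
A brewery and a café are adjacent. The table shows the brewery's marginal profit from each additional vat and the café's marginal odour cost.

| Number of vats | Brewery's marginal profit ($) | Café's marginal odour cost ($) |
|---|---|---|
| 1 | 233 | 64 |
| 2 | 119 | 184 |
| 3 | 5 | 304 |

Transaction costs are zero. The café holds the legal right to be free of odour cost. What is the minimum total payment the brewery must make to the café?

Efficient level: marginal profit ≥ marginal odour cost through level 1, so k* = 1.
With the café holding the right, the brewery must at least compensate total damage at k*: 64 = 64.

$64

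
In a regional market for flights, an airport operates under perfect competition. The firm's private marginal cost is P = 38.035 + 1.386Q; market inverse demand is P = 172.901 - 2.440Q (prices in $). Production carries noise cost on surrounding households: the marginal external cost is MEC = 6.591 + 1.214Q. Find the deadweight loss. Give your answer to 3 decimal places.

Market equilibrium (private): 38.035 + 1.386Q = 172.901 - 2.440Q → Q_m = 35.2499.
Social marginal cost = private MC + MEC = 44.626 + 2.600Q.
Set SMC = demand: 44.626 + 2.600Q = 172.901 - 2.440Q → Q* = 25.4514.
Between Q* and Q_m the wedge SMC − demand runs linearly from 0 to MEC(Q_m), so the loss is a triangle.
DWL = ½ × 9.7985 × 49.3843 = 241.9460.

DWL = $241.946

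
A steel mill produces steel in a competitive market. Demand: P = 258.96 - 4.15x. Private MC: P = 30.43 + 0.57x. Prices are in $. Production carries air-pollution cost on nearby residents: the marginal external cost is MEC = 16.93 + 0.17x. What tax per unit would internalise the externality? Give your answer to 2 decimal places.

tax = $24.29 per unit

Social marginal cost = private MC + MEC = 47.36 + 0.74x.
Set SMC = demand: 47.36 + 0.74x = 258.96 - 4.15x → x* = 43.2720.
The Pigouvian tax equals MEC at x*: 16.93 + 0.17×43.2720 = 24.2862.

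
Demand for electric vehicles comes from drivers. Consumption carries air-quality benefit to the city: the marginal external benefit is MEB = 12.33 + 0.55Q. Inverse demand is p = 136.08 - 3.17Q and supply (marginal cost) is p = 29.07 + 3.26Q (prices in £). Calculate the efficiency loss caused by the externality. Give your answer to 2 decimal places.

Market equilibrium (private): 29.07 + 3.26Q = 136.08 - 3.17Q → Q_m = 16.6423.
Social marginal benefit = demand + MEB = 148.41 - 2.62Q.
Set SMB = MC: 148.41 - 2.62Q = 29.07 + 3.26Q → Q* = 20.2959.
Between Q* and Q_m the wedge SMB − MC runs linearly from 0 to MEB(Q_m), so the loss is a triangle.
DWL = ½ × 3.6536 × 21.4833 = 39.2457.

DWL = £39.25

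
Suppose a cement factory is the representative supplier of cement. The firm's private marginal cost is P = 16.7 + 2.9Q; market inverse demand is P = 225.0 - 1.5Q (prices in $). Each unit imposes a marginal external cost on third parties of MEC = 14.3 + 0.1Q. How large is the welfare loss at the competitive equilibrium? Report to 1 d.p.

Market equilibrium (private): 16.7 + 2.9Q = 225.0 - 1.5Q → Q_m = 47.3409.
Social marginal cost = private MC + MEC = 31.0 + 3.0Q.
Set SMC = demand: 31.0 + 3.0Q = 225.0 - 1.5Q → Q* = 43.1111.
Height of the DWL triangle at Q_m is SMC(Q_m) − demand(Q_m) = MEC(Q_m) = 19.0341.
DWL = ½ × 4.2298 × 19.0341 = 40.2552.

DWL = $40.3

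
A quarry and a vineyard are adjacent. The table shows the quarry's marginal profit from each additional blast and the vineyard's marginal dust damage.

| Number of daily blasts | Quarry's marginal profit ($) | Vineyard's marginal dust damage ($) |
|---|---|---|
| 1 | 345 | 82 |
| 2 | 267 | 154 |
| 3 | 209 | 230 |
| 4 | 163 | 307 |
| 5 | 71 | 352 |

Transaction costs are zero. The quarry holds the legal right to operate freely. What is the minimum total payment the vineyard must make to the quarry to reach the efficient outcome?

$443

Left alone the quarry would choose level 5 (marginal profit stays positive).
Efficient level: k* = 2 (marginal profit ≥ marginal dust damage through 2).
The vineyard must at least cover the quarry's forgone profit from cutting 5→2: 209 + 163 + 71 = 443.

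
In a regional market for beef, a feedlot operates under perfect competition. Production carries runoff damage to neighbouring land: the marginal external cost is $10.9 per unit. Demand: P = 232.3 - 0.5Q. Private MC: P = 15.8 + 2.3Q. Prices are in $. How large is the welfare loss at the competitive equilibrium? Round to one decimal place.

Market equilibrium (private): 15.8 + 2.3Q = 232.3 - 0.5Q → Q_m = 77.3214.
Social marginal cost = private MC + MEC = 26.7 + 2.3Q.
Set SMC = demand: 26.7 + 2.3Q = 232.3 - 0.5Q → Q* = 73.4286.
The welfare-loss triangle has base |Q_m − Q*| and height MEC(Q_m) (the vertical gap between SMC and demand is zero at Q* and MEC at Q_m).
DWL = ½ × 3.8928 × 10.9000 = 21.2158.

DWL = $21.2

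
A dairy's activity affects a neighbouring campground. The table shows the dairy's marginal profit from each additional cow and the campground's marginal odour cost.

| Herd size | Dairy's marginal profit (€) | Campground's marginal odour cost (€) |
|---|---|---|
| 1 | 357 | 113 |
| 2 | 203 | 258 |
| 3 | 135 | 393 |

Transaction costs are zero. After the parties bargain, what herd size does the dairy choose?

1

Bargaining reaches the level where marginal profit last exceeds marginal odour cost.
That holds through level 1 (357 ≥ 113) but not at 2 (203 < 258).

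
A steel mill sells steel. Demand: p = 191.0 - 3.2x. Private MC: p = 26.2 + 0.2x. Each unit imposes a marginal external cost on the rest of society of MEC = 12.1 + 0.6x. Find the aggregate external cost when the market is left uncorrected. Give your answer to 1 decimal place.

1291.3

Market equilibrium (private): 26.2 + 0.2x = 191.0 - 3.2x → x_m = 48.4706.
Total external cost = ∫₀^{x_m} (12.1 + 0.6x) dx = 12.1×48.4706 + ½×0.6×48.4706² = 1291.3140.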